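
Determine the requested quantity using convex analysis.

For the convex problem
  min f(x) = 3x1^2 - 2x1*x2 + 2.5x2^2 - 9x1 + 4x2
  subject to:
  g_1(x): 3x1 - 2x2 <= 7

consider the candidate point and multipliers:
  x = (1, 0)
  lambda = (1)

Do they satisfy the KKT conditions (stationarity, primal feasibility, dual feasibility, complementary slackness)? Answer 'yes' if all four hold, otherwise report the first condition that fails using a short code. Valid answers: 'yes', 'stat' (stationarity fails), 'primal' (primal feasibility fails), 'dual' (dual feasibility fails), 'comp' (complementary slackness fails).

Gradient of f: grad f(x) = Q x + c = (-3, 2)
Constraint values g_i(x) = a_i^T x - b_i:
  g_1((1, 0)) = -4
Stationarity residual: grad f(x) + sum_i lambda_i a_i = (0, 0)
  -> stationarity OK
Primal feasibility (all g_i <= 0): OK
Dual feasibility (all lambda_i >= 0): OK
Complementary slackness (lambda_i * g_i(x) = 0 for all i): FAILS

Verdict: the first failing condition is complementary_slackness -> comp.

comp


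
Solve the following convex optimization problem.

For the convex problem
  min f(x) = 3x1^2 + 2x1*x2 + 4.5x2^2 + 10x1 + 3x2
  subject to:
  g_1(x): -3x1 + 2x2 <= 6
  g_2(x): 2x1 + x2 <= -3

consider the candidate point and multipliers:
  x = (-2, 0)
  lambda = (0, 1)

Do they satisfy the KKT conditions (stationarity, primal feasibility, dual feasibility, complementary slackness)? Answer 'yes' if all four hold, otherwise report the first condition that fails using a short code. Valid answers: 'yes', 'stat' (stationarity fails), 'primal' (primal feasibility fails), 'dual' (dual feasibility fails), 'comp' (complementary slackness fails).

Gradient of f: grad f(x) = Q x + c = (-2, -1)
Constraint values g_i(x) = a_i^T x - b_i:
  g_1((-2, 0)) = 0
  g_2((-2, 0)) = -1
Stationarity residual: grad f(x) + sum_i lambda_i a_i = (0, 0)
  -> stationarity OK
Primal feasibility (all g_i <= 0): OK
Dual feasibility (all lambda_i >= 0): OK
Complementary slackness (lambda_i * g_i(x) = 0 for all i): FAILS

Verdict: the first failing condition is complementary_slackness -> comp.

comp


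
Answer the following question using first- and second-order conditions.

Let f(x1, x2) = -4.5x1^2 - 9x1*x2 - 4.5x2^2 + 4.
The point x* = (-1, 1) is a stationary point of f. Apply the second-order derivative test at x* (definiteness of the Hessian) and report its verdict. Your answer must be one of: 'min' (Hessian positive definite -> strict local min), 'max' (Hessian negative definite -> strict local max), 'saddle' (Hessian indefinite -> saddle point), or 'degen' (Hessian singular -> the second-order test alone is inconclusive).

Compute the Hessian H = grad^2 f:
  H = [[-9, -9], [-9, -9]]
Verify stationarity: grad f(x*) = H x* + g = (0, 0).
Eigenvalues of H: -18, 0.
H has a zero eigenvalue (singular; negative semidefinite but not definite), so H is neither positive definite, negative definite, nor indefinite. The second-order test alone is inconclusive -> degen.
(Indeed, f is constant along the null direction of H through x*, so x* is not a strict local extremum.)

degen


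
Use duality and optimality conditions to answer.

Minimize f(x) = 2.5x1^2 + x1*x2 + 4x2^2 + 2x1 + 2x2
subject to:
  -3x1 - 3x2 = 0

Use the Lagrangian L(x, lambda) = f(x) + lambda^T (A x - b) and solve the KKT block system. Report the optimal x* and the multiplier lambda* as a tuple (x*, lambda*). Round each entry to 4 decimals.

Form the Lagrangian:
  L(x, lambda) = (1/2) x^T Q x + c^T x + lambda^T (A x - b)
Stationarity (grad_x L = 0): Q x + c + A^T lambda = 0.
Primal feasibility: A x = b.

This gives the KKT block system:
  [ Q   A^T ] [ x     ]   [-c ]
  [ A    0  ] [ lambda ] = [ b ]

Solving the linear system:
  x*      = (0, 0)
  lambda* = (0.6667)
  f(x*)   = 0

x* = (0, 0), lambda* = (0.6667)


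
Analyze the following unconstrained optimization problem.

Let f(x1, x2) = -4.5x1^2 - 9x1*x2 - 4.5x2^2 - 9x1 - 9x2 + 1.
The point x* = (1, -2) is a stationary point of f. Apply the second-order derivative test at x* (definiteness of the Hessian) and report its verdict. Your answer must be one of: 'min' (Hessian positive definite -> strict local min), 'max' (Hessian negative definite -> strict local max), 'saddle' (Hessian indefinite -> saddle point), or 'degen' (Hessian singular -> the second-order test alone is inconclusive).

Compute the Hessian H = grad^2 f:
  H = [[-9, -9], [-9, -9]]
Verify stationarity: grad f(x*) = H x* + g = (0, 0).
Eigenvalues of H: -18, 0.
H has a zero eigenvalue (singular; negative semidefinite but not definite), so H is neither positive definite, negative definite, nor indefinite. The second-order test alone is inconclusive -> degen.
(Indeed, f is constant along the null direction of H through x*, so x* is not a strict local extremum.)

degen


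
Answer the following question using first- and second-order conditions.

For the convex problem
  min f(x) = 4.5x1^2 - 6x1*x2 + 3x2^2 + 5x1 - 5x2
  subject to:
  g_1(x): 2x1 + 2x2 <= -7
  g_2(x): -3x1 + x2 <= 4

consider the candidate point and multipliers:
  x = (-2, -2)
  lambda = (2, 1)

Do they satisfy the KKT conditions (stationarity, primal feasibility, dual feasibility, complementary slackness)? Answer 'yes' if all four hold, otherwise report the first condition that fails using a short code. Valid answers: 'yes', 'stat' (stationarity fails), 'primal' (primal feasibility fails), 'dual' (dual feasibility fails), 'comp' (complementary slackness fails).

Gradient of f: grad f(x) = Q x + c = (-1, -5)
Constraint values g_i(x) = a_i^T x - b_i:
  g_1((-2, -2)) = -1
  g_2((-2, -2)) = 0
Stationarity residual: grad f(x) + sum_i lambda_i a_i = (0, 0)
  -> stationarity OK
Primal feasibility (all g_i <= 0): OK
Dual feasibility (all lambda_i >= 0): OK
Complementary slackness (lambda_i * g_i(x) = 0 for all i): FAILS

Verdict: the first failing condition is complementary_slackness -> comp.

comp


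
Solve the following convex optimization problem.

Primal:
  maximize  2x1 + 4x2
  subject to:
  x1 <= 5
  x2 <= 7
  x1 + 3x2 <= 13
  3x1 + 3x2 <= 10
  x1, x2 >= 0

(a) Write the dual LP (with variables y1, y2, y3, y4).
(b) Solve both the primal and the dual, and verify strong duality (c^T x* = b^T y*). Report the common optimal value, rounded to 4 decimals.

The standard primal-dual pair for 'max c^T x s.t. A x <= b, x >= 0' is:
  Dual:  min b^T y  s.t.  A^T y >= c,  y >= 0.

So the dual LP is:
  minimize  5y1 + 7y2 + 13y3 + 10y4
  subject to:
    y1 + y3 + 3y4 >= 2
    y2 + 3y3 + 3y4 >= 4
    y1, y2, y3, y4 >= 0

Solving the primal: x* = (0, 3.3333).
  primal value c^T x* = 13.3333.
Solving the dual: y* = (0, 0, 0, 1.3333).
  dual value b^T y* = 13.3333.
Strong duality: c^T x* = b^T y*. Confirmed.

13.3333


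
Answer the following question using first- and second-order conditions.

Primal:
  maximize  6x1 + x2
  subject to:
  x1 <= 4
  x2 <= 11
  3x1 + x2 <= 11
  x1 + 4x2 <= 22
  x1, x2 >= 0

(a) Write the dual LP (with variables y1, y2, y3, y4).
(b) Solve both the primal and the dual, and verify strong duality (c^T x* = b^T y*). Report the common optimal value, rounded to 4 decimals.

The standard primal-dual pair for 'max c^T x s.t. A x <= b, x >= 0' is:
  Dual:  min b^T y  s.t.  A^T y >= c,  y >= 0.

So the dual LP is:
  minimize  4y1 + 11y2 + 11y3 + 22y4
  subject to:
    y1 + 3y3 + y4 >= 6
    y2 + y3 + 4y4 >= 1
    y1, y2, y3, y4 >= 0

Solving the primal: x* = (3.6667, 0).
  primal value c^T x* = 22.
Solving the dual: y* = (0, 0, 2, 0).
  dual value b^T y* = 22.
Strong duality: c^T x* = b^T y*. Confirmed.

22


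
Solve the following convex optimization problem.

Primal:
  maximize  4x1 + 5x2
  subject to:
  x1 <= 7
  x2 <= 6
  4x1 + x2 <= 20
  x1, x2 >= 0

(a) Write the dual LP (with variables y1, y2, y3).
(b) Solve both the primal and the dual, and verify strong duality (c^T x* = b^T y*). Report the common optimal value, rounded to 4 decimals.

The standard primal-dual pair for 'max c^T x s.t. A x <= b, x >= 0' is:
  Dual:  min b^T y  s.t.  A^T y >= c,  y >= 0.

So the dual LP is:
  minimize  7y1 + 6y2 + 20y3
  subject to:
    y1 + 4y3 >= 4
    y2 + y3 >= 5
    y1, y2, y3 >= 0

Solving the primal: x* = (3.5, 6).
  primal value c^T x* = 44.
Solving the dual: y* = (0, 4, 1).
  dual value b^T y* = 44.
Strong duality: c^T x* = b^T y*. Confirmed.

44


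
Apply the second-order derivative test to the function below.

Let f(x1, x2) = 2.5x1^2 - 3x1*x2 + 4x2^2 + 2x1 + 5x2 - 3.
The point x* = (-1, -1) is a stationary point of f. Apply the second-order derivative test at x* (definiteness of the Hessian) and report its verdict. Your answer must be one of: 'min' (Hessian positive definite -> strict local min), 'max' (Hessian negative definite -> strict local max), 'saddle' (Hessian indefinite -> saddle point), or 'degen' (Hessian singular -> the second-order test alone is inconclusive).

Compute the Hessian H = grad^2 f:
  H = [[5, -3], [-3, 8]]
Verify stationarity: grad f(x*) = H x* + g = (0, 0).
Eigenvalues of H: 3.1459, 9.8541.
Both eigenvalues > 0, so H is positive definite -> x* is a strict local min.

min


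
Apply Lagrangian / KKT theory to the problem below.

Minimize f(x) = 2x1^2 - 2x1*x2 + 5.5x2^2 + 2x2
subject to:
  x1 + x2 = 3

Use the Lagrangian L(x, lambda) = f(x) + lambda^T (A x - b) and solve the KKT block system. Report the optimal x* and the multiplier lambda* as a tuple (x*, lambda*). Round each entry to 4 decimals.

Form the Lagrangian:
  L(x, lambda) = (1/2) x^T Q x + c^T x + lambda^T (A x - b)
Stationarity (grad_x L = 0): Q x + c + A^T lambda = 0.
Primal feasibility: A x = b.

This gives the KKT block system:
  [ Q   A^T ] [ x     ]   [-c ]
  [ A    0  ] [ lambda ] = [ b ]

Solving the linear system:
  x*      = (2.1579, 0.8421)
  lambda* = (-6.9474)
  f(x*)   = 11.2632

x* = (2.1579, 0.8421), lambda* = (-6.9474)


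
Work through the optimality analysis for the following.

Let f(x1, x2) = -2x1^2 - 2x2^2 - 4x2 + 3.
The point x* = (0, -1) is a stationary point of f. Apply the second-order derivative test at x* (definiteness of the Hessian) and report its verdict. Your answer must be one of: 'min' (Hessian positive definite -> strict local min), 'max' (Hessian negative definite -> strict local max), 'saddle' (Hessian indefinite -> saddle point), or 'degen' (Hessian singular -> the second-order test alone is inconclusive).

Compute the Hessian H = grad^2 f:
  H = [[-4, 0], [0, -4]]
Verify stationarity: grad f(x*) = H x* + g = (0, 0).
Eigenvalues of H: -4, -4.
Both eigenvalues < 0, so H is negative definite -> x* is a strict local max.

max


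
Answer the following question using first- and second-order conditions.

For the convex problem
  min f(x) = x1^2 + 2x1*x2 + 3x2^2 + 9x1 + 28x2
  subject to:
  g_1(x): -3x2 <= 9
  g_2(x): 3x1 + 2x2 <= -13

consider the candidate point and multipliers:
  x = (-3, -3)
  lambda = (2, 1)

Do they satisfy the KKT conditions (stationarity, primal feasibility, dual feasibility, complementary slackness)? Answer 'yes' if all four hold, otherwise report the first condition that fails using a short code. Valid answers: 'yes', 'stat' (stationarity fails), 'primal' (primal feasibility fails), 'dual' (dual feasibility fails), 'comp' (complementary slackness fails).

Gradient of f: grad f(x) = Q x + c = (-3, 4)
Constraint values g_i(x) = a_i^T x - b_i:
  g_1((-3, -3)) = 0
  g_2((-3, -3)) = -2
Stationarity residual: grad f(x) + sum_i lambda_i a_i = (0, 0)
  -> stationarity OK
Primal feasibility (all g_i <= 0): OK
Dual feasibility (all lambda_i >= 0): OK
Complementary slackness (lambda_i * g_i(x) = 0 for all i): FAILS

Verdict: the first failing condition is complementary_slackness -> comp.

comp


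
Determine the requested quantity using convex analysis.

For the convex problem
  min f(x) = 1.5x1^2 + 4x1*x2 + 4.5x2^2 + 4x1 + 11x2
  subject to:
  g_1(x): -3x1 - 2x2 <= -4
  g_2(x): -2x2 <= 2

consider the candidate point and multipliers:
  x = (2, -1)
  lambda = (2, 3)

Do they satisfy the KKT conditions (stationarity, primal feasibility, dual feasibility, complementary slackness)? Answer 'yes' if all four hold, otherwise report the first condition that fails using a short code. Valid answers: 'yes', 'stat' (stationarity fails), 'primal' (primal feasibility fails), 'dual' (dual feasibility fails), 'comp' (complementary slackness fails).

Gradient of f: grad f(x) = Q x + c = (6, 10)
Constraint values g_i(x) = a_i^T x - b_i:
  g_1((2, -1)) = 0
  g_2((2, -1)) = 0
Stationarity residual: grad f(x) + sum_i lambda_i a_i = (0, 0)
  -> stationarity OK
Primal feasibility (all g_i <= 0): OK
Dual feasibility (all lambda_i >= 0): OK
Complementary slackness (lambda_i * g_i(x) = 0 for all i): OK

Verdict: yes, KKT holds.

yes


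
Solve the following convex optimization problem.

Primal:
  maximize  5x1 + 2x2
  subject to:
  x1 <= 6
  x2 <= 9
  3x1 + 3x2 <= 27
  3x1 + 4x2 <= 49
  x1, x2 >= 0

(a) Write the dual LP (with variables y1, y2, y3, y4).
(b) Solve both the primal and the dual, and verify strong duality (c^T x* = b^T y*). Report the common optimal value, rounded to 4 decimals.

The standard primal-dual pair for 'max c^T x s.t. A x <= b, x >= 0' is:
  Dual:  min b^T y  s.t.  A^T y >= c,  y >= 0.

So the dual LP is:
  minimize  6y1 + 9y2 + 27y3 + 49y4
  subject to:
    y1 + 3y3 + 3y4 >= 5
    y2 + 3y3 + 4y4 >= 2
    y1, y2, y3, y4 >= 0

Solving the primal: x* = (6, 3).
  primal value c^T x* = 36.
Solving the dual: y* = (3, 0, 0.6667, 0).
  dual value b^T y* = 36.
Strong duality: c^T x* = b^T y*. Confirmed.

36


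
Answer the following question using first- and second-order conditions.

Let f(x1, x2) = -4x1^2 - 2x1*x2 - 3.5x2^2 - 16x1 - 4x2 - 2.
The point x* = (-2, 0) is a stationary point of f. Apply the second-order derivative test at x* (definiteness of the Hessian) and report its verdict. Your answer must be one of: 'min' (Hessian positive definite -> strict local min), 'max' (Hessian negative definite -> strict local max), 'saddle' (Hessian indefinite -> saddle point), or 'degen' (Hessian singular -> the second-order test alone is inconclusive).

Compute the Hessian H = grad^2 f:
  H = [[-8, -2], [-2, -7]]
Verify stationarity: grad f(x*) = H x* + g = (0, 0).
Eigenvalues of H: -9.5616, -5.4384.
Both eigenvalues < 0, so H is negative definite -> x* is a strict local max.

max


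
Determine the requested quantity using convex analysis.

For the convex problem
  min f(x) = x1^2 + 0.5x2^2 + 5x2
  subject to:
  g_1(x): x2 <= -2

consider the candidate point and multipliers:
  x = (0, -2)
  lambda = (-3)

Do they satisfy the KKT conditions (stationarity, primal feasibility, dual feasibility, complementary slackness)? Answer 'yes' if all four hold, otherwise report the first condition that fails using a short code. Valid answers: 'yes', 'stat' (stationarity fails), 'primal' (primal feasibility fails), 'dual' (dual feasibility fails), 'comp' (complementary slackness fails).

Gradient of f: grad f(x) = Q x + c = (0, 3)
Constraint values g_i(x) = a_i^T x - b_i:
  g_1((0, -2)) = 0
Stationarity residual: grad f(x) + sum_i lambda_i a_i = (0, 0)
  -> stationarity OK
Primal feasibility (all g_i <= 0): OK
Dual feasibility (all lambda_i >= 0): FAILS
Complementary slackness (lambda_i * g_i(x) = 0 for all i): OK

Verdict: the first failing condition is dual_feasibility -> dual.

dual


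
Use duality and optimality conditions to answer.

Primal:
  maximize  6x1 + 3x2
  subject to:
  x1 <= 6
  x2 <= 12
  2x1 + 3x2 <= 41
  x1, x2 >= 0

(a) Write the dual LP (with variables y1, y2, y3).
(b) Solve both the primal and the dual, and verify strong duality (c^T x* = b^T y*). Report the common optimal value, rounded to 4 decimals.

The standard primal-dual pair for 'max c^T x s.t. A x <= b, x >= 0' is:
  Dual:  min b^T y  s.t.  A^T y >= c,  y >= 0.

So the dual LP is:
  minimize  6y1 + 12y2 + 41y3
  subject to:
    y1 + 2y3 >= 6
    y2 + 3y3 >= 3
    y1, y2, y3 >= 0

Solving the primal: x* = (6, 9.6667).
  primal value c^T x* = 65.
Solving the dual: y* = (4, 0, 1).
  dual value b^T y* = 65.
Strong duality: c^T x* = b^T y*. Confirmed.

65


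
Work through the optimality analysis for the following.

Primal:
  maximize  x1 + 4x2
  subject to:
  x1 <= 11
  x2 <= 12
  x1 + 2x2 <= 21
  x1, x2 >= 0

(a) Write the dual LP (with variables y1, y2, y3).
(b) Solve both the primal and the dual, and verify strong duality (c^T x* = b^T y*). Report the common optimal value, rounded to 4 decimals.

The standard primal-dual pair for 'max c^T x s.t. A x <= b, x >= 0' is:
  Dual:  min b^T y  s.t.  A^T y >= c,  y >= 0.

So the dual LP is:
  minimize  11y1 + 12y2 + 21y3
  subject to:
    y1 + y3 >= 1
    y2 + 2y3 >= 4
    y1, y2, y3 >= 0

Solving the primal: x* = (0, 10.5).
  primal value c^T x* = 42.
Solving the dual: y* = (0, 0, 2).
  dual value b^T y* = 42.
Strong duality: c^T x* = b^T y*. Confirmed.

42


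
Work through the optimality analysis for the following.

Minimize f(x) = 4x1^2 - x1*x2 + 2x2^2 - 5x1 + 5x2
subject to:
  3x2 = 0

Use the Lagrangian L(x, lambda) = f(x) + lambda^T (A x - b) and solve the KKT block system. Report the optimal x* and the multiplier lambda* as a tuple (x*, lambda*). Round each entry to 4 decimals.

Form the Lagrangian:
  L(x, lambda) = (1/2) x^T Q x + c^T x + lambda^T (A x - b)
Stationarity (grad_x L = 0): Q x + c + A^T lambda = 0.
Primal feasibility: A x = b.

This gives the KKT block system:
  [ Q   A^T ] [ x     ]   [-c ]
  [ A    0  ] [ lambda ] = [ b ]

Solving the linear system:
  x*      = (0.625, 0)
  lambda* = (-1.4583)
  f(x*)   = -1.5625

x* = (0.625, 0), lambda* = (-1.4583)


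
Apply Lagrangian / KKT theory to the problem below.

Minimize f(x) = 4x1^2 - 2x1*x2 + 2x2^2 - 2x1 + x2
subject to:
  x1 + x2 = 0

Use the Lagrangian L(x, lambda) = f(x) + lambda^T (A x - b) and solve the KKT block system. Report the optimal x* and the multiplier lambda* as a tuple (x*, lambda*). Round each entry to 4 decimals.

Form the Lagrangian:
  L(x, lambda) = (1/2) x^T Q x + c^T x + lambda^T (A x - b)
Stationarity (grad_x L = 0): Q x + c + A^T lambda = 0.
Primal feasibility: A x = b.

This gives the KKT block system:
  [ Q   A^T ] [ x     ]   [-c ]
  [ A    0  ] [ lambda ] = [ b ]

Solving the linear system:
  x*      = (0.1875, -0.1875)
  lambda* = (0.125)
  f(x*)   = -0.2812

x* = (0.1875, -0.1875), lambda* = (0.125)


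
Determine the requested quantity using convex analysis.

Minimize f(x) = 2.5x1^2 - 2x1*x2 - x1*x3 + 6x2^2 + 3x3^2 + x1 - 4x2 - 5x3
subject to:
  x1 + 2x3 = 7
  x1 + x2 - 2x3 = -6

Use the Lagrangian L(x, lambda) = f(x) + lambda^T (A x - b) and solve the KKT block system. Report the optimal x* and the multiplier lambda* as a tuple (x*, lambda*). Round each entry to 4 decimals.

Form the Lagrangian:
  L(x, lambda) = (1/2) x^T Q x + c^T x + lambda^T (A x - b)
Stationarity (grad_x L = 0): Q x + c + A^T lambda = 0.
Primal feasibility: A x = b.

This gives the KKT block system:
  [ Q   A^T ] [ x     ]   [-c ]
  [ A    0  ] [ lambda ] = [ b ]

Solving the linear system:
  x*      = (0.4488, 0.1024, 3.2756)
  lambda* = (-3.4331, 3.6693)
  f(x*)   = 14.8543

x* = (0.4488, 0.1024, 3.2756), lambda* = (-3.4331, 3.6693)


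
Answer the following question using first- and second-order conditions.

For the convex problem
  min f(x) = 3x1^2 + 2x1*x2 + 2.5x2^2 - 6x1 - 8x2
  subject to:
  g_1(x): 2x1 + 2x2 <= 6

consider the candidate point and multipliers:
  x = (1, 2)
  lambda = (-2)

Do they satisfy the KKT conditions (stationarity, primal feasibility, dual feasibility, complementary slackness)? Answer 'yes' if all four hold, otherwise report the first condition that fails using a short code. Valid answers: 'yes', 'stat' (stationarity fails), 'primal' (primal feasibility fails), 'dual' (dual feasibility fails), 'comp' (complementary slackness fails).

Gradient of f: grad f(x) = Q x + c = (4, 4)
Constraint values g_i(x) = a_i^T x - b_i:
  g_1((1, 2)) = 0
Stationarity residual: grad f(x) + sum_i lambda_i a_i = (0, 0)
  -> stationarity OK
Primal feasibility (all g_i <= 0): OK
Dual feasibility (all lambda_i >= 0): FAILS
Complementary slackness (lambda_i * g_i(x) = 0 for all i): OK

Verdict: the first failing condition is dual_feasibility -> dual.

dual


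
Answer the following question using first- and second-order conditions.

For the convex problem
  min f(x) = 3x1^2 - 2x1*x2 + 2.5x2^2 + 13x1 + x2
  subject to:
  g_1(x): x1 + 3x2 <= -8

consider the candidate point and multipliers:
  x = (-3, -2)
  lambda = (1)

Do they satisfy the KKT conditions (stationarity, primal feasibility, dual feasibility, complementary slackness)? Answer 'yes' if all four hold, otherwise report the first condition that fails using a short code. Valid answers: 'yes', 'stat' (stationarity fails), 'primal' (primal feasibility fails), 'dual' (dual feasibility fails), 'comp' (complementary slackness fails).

Gradient of f: grad f(x) = Q x + c = (-1, -3)
Constraint values g_i(x) = a_i^T x - b_i:
  g_1((-3, -2)) = -1
Stationarity residual: grad f(x) + sum_i lambda_i a_i = (0, 0)
  -> stationarity OK
Primal feasibility (all g_i <= 0): OK
Dual feasibility (all lambda_i >= 0): OK
Complementary slackness (lambda_i * g_i(x) = 0 for all i): FAILS

Verdict: the first failing condition is complementary_slackness -> comp.

comp


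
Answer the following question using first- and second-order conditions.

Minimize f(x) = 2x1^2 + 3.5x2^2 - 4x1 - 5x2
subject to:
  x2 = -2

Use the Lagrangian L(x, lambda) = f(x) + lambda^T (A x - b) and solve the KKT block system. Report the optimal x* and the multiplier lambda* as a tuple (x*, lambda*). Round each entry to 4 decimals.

Form the Lagrangian:
  L(x, lambda) = (1/2) x^T Q x + c^T x + lambda^T (A x - b)
Stationarity (grad_x L = 0): Q x + c + A^T lambda = 0.
Primal feasibility: A x = b.

This gives the KKT block system:
  [ Q   A^T ] [ x     ]   [-c ]
  [ A    0  ] [ lambda ] = [ b ]

Solving the linear system:
  x*      = (1, -2)
  lambda* = (19)
  f(x*)   = 22

x* = (1, -2), lambda* = (19)


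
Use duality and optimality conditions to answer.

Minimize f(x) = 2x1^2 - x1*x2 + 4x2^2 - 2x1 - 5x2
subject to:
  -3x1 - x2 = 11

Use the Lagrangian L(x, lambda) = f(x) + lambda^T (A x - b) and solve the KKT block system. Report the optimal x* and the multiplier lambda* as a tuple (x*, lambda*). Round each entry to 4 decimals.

Form the Lagrangian:
  L(x, lambda) = (1/2) x^T Q x + c^T x + lambda^T (A x - b)
Stationarity (grad_x L = 0): Q x + c + A^T lambda = 0.
Primal feasibility: A x = b.

This gives the KKT block system:
  [ Q   A^T ] [ x     ]   [-c ]
  [ A    0  ] [ lambda ] = [ b ]

Solving the linear system:
  x*      = (-3.5122, -0.4634)
  lambda* = (-5.1951)
  f(x*)   = 33.2439

x* = (-3.5122, -0.4634), lambda* = (-5.1951)


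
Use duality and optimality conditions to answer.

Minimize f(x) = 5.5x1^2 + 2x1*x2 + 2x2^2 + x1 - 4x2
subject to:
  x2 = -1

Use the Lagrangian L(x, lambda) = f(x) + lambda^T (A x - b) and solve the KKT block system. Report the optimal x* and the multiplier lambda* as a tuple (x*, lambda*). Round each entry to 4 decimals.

Form the Lagrangian:
  L(x, lambda) = (1/2) x^T Q x + c^T x + lambda^T (A x - b)
Stationarity (grad_x L = 0): Q x + c + A^T lambda = 0.
Primal feasibility: A x = b.

This gives the KKT block system:
  [ Q   A^T ] [ x     ]   [-c ]
  [ A    0  ] [ lambda ] = [ b ]

Solving the linear system:
  x*      = (0.0909, -1)
  lambda* = (7.8182)
  f(x*)   = 5.9545

x* = (0.0909, -1), lambda* = (7.8182)


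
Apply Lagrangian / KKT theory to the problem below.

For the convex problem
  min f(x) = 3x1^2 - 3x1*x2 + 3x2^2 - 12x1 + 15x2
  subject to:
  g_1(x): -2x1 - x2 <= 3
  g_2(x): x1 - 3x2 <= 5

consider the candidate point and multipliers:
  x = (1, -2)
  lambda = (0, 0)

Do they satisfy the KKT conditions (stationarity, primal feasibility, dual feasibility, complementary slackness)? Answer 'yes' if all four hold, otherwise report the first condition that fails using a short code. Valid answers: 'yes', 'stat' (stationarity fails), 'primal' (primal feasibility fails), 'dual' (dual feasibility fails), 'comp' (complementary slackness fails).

Gradient of f: grad f(x) = Q x + c = (0, 0)
Constraint values g_i(x) = a_i^T x - b_i:
  g_1((1, -2)) = -3
  g_2((1, -2)) = 2
Stationarity residual: grad f(x) + sum_i lambda_i a_i = (0, 0)
  -> stationarity OK
Primal feasibility (all g_i <= 0): FAILS
Dual feasibility (all lambda_i >= 0): OK
Complementary slackness (lambda_i * g_i(x) = 0 for all i): OK

Verdict: the first failing condition is primal_feasibility -> primal.

primal


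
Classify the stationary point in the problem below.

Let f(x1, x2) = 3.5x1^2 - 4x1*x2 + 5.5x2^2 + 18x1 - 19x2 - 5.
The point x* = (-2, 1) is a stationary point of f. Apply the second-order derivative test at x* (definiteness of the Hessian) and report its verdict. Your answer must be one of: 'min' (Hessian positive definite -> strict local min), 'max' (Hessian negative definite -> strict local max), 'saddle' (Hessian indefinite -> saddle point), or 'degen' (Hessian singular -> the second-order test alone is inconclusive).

Compute the Hessian H = grad^2 f:
  H = [[7, -4], [-4, 11]]
Verify stationarity: grad f(x*) = H x* + g = (0, 0).
Eigenvalues of H: 4.5279, 13.4721.
Both eigenvalues > 0, so H is positive definite -> x* is a strict local min.

min


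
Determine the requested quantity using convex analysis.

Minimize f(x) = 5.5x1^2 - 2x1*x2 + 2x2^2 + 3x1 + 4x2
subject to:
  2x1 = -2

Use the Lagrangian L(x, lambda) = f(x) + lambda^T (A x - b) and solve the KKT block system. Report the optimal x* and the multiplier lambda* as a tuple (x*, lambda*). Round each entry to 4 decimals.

Form the Lagrangian:
  L(x, lambda) = (1/2) x^T Q x + c^T x + lambda^T (A x - b)
Stationarity (grad_x L = 0): Q x + c + A^T lambda = 0.
Primal feasibility: A x = b.

This gives the KKT block system:
  [ Q   A^T ] [ x     ]   [-c ]
  [ A    0  ] [ lambda ] = [ b ]

Solving the linear system:
  x*      = (-1, -1.5)
  lambda* = (2.5)
  f(x*)   = -2

x* = (-1, -1.5), lambda* = (2.5)


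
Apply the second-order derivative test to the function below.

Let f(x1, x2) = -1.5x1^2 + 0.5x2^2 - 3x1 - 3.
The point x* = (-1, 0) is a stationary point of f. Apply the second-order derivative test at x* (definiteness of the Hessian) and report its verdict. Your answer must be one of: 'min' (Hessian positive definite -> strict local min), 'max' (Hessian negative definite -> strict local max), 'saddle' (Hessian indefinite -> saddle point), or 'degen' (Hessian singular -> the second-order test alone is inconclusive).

Compute the Hessian H = grad^2 f:
  H = [[-3, 0], [0, 1]]
Verify stationarity: grad f(x*) = H x* + g = (0, 0).
Eigenvalues of H: -3, 1.
Eigenvalues have mixed signs, so H is indefinite -> x* is a saddle point.

saddle


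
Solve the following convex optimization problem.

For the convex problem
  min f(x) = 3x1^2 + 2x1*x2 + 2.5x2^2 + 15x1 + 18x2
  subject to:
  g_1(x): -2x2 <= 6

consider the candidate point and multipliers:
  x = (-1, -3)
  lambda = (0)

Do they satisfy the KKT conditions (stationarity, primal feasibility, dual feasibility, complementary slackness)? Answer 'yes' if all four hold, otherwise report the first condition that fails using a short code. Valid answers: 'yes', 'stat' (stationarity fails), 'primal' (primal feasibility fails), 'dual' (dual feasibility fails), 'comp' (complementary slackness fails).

Gradient of f: grad f(x) = Q x + c = (3, 1)
Constraint values g_i(x) = a_i^T x - b_i:
  g_1((-1, -3)) = 0
Stationarity residual: grad f(x) + sum_i lambda_i a_i = (3, 1)
  -> stationarity FAILS
Primal feasibility (all g_i <= 0): OK
Dual feasibility (all lambda_i >= 0): OK
Complementary slackness (lambda_i * g_i(x) = 0 for all i): OK

Verdict: the first failing condition is stationarity -> stat.

stat


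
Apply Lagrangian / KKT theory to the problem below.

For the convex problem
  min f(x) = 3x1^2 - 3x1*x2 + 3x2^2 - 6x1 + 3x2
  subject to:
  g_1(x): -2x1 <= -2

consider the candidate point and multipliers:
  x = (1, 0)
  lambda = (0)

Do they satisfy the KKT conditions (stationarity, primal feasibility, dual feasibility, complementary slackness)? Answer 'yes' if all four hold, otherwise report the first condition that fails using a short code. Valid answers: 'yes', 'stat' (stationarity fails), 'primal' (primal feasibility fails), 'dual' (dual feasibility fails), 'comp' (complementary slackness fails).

Gradient of f: grad f(x) = Q x + c = (0, 0)
Constraint values g_i(x) = a_i^T x - b_i:
  g_1((1, 0)) = 0
Stationarity residual: grad f(x) + sum_i lambda_i a_i = (0, 0)
  -> stationarity OK
Primal feasibility (all g_i <= 0): OK
Dual feasibility (all lambda_i >= 0): OK
Complementary slackness (lambda_i * g_i(x) = 0 for all i): OK

Verdict: yes, KKT holds.

yes


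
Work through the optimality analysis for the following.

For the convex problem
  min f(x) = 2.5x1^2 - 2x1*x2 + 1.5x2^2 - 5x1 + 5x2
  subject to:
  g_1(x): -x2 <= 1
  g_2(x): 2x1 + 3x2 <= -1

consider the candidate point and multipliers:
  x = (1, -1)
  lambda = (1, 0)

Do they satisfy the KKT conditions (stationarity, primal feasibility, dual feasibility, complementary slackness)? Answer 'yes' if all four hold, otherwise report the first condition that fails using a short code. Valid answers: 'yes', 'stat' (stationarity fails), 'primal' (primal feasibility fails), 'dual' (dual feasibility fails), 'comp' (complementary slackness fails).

Gradient of f: grad f(x) = Q x + c = (2, 0)
Constraint values g_i(x) = a_i^T x - b_i:
  g_1((1, -1)) = 0
  g_2((1, -1)) = 0
Stationarity residual: grad f(x) + sum_i lambda_i a_i = (2, -1)
  -> stationarity FAILS
Primal feasibility (all g_i <= 0): OK
Dual feasibility (all lambda_i >= 0): OK
Complementary slackness (lambda_i * g_i(x) = 0 for all i): OK

Verdict: the first failing condition is stationarity -> stat.

stat


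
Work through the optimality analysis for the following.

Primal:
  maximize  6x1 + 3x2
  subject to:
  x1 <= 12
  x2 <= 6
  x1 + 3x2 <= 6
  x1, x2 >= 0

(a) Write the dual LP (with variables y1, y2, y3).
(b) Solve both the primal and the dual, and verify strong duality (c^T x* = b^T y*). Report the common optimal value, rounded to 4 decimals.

The standard primal-dual pair for 'max c^T x s.t. A x <= b, x >= 0' is:
  Dual:  min b^T y  s.t.  A^T y >= c,  y >= 0.

So the dual LP is:
  minimize  12y1 + 6y2 + 6y3
  subject to:
    y1 + y3 >= 6
    y2 + 3y3 >= 3
    y1, y2, y3 >= 0

Solving the primal: x* = (6, 0).
  primal value c^T x* = 36.
Solving the dual: y* = (0, 0, 6).
  dual value b^T y* = 36.
Strong duality: c^T x* = b^T y*. Confirmed.

36


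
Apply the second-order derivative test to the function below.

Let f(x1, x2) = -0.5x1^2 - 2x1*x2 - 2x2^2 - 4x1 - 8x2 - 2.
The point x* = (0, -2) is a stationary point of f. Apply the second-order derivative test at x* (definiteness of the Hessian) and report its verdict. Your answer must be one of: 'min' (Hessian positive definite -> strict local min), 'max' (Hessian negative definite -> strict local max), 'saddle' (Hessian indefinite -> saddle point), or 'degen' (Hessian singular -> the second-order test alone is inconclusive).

Compute the Hessian H = grad^2 f:
  H = [[-1, -2], [-2, -4]]
Verify stationarity: grad f(x*) = H x* + g = (0, 0).
Eigenvalues of H: -5, 0.
H has a zero eigenvalue (singular; negative semidefinite but not definite), so H is neither positive definite, negative definite, nor indefinite. The second-order test alone is inconclusive -> degen.
(Indeed, f is constant along the null direction of H through x*, so x* is not a strict local extremum.)

degen


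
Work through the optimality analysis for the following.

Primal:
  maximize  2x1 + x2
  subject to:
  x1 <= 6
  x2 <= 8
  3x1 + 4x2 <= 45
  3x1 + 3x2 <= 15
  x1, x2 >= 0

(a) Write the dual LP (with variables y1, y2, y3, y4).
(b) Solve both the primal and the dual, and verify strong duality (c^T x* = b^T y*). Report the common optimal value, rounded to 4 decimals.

The standard primal-dual pair for 'max c^T x s.t. A x <= b, x >= 0' is:
  Dual:  min b^T y  s.t.  A^T y >= c,  y >= 0.

So the dual LP is:
  minimize  6y1 + 8y2 + 45y3 + 15y4
  subject to:
    y1 + 3y3 + 3y4 >= 2
    y2 + 4y3 + 3y4 >= 1
    y1, y2, y3, y4 >= 0

Solving the primal: x* = (5, 0).
  primal value c^T x* = 10.
Solving the dual: y* = (0, 0, 0, 0.6667).
  dual value b^T y* = 10.
Strong duality: c^T x* = b^T y*. Confirmed.

10


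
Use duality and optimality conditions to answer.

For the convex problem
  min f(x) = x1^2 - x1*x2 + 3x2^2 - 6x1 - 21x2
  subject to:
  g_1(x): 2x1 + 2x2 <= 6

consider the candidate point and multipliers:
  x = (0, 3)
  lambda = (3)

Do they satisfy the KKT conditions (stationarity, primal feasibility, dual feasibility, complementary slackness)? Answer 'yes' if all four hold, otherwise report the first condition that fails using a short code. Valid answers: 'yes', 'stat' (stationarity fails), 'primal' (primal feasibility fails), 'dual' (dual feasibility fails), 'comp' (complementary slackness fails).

Gradient of f: grad f(x) = Q x + c = (-9, -3)
Constraint values g_i(x) = a_i^T x - b_i:
  g_1((0, 3)) = 0
Stationarity residual: grad f(x) + sum_i lambda_i a_i = (-3, 3)
  -> stationarity FAILS
Primal feasibility (all g_i <= 0): OK
Dual feasibility (all lambda_i >= 0): OK
Complementary slackness (lambda_i * g_i(x) = 0 for all i): OK

Verdict: the first failing condition is stationarity -> stat.

stat


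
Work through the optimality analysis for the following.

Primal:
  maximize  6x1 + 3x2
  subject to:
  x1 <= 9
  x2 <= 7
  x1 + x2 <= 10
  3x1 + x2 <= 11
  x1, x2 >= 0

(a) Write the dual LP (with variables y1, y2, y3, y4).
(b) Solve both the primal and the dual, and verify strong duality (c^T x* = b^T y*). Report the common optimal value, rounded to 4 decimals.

The standard primal-dual pair for 'max c^T x s.t. A x <= b, x >= 0' is:
  Dual:  min b^T y  s.t.  A^T y >= c,  y >= 0.

So the dual LP is:
  minimize  9y1 + 7y2 + 10y3 + 11y4
  subject to:
    y1 + y3 + 3y4 >= 6
    y2 + y3 + y4 >= 3
    y1, y2, y3, y4 >= 0

Solving the primal: x* = (1.3333, 7).
  primal value c^T x* = 29.
Solving the dual: y* = (0, 1, 0, 2).
  dual value b^T y* = 29.
Strong duality: c^T x* = b^T y*. Confirmed.

29


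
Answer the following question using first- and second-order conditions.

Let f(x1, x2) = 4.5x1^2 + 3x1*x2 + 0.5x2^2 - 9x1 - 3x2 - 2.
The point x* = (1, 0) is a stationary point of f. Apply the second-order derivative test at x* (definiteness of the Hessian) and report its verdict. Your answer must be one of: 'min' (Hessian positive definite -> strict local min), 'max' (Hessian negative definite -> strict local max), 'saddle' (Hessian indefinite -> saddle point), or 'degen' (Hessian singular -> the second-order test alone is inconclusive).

Compute the Hessian H = grad^2 f:
  H = [[9, 3], [3, 1]]
Verify stationarity: grad f(x*) = H x* + g = (0, 0).
Eigenvalues of H: 0, 10.
H has a zero eigenvalue (singular; positive semidefinite but not definite), so H is neither positive definite, negative definite, nor indefinite. The second-order test alone is inconclusive -> degen.
(Indeed, f is constant along the null direction of H through x*, so x* is not a strict local extremum.)

degen


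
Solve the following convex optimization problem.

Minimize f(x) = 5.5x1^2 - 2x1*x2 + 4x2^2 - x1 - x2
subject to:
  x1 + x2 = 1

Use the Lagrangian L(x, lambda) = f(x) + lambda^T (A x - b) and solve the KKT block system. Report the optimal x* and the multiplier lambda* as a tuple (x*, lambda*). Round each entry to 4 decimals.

Form the Lagrangian:
  L(x, lambda) = (1/2) x^T Q x + c^T x + lambda^T (A x - b)
Stationarity (grad_x L = 0): Q x + c + A^T lambda = 0.
Primal feasibility: A x = b.

This gives the KKT block system:
  [ Q   A^T ] [ x     ]   [-c ]
  [ A    0  ] [ lambda ] = [ b ]

Solving the linear system:
  x*      = (0.4348, 0.5652)
  lambda* = (-2.6522)
  f(x*)   = 0.8261

x* = (0.4348, 0.5652), lambda* = (-2.6522)


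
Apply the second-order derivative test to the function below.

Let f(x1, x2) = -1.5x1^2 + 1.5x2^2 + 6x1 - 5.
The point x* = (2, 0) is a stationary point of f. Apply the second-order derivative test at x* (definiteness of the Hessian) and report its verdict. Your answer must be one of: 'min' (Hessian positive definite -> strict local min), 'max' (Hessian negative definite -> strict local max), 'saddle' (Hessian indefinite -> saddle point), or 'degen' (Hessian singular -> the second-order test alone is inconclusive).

Compute the Hessian H = grad^2 f:
  H = [[-3, 0], [0, 3]]
Verify stationarity: grad f(x*) = H x* + g = (0, 0).
Eigenvalues of H: -3, 3.
Eigenvalues have mixed signs, so H is indefinite -> x* is a saddle point.

saddle


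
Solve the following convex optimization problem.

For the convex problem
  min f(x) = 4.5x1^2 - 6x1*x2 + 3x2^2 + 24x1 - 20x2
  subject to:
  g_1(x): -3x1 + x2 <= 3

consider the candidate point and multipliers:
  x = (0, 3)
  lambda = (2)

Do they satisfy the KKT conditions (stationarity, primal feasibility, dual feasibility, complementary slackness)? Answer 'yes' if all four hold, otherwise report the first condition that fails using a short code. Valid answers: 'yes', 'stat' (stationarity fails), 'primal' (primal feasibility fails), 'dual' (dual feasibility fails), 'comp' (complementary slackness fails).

Gradient of f: grad f(x) = Q x + c = (6, -2)
Constraint values g_i(x) = a_i^T x - b_i:
  g_1((0, 3)) = 0
Stationarity residual: grad f(x) + sum_i lambda_i a_i = (0, 0)
  -> stationarity OK
Primal feasibility (all g_i <= 0): OK
Dual feasibility (all lambda_i >= 0): OK
Complementary slackness (lambda_i * g_i(x) = 0 for all i): OK

Verdict: yes, KKT holds.

yes


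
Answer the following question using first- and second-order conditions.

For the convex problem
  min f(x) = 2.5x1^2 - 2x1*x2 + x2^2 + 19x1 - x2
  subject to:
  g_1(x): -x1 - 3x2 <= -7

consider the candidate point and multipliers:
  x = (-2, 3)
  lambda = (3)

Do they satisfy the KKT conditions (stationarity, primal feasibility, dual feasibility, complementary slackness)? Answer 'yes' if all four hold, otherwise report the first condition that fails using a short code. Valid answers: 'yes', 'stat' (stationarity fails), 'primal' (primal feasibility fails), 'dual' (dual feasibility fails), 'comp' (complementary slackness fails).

Gradient of f: grad f(x) = Q x + c = (3, 9)
Constraint values g_i(x) = a_i^T x - b_i:
  g_1((-2, 3)) = 0
Stationarity residual: grad f(x) + sum_i lambda_i a_i = (0, 0)
  -> stationarity OK
Primal feasibility (all g_i <= 0): OK
Dual feasibility (all lambda_i >= 0): OK
Complementary slackness (lambda_i * g_i(x) = 0 for all i): OK

Verdict: yes, KKT holds.

yes


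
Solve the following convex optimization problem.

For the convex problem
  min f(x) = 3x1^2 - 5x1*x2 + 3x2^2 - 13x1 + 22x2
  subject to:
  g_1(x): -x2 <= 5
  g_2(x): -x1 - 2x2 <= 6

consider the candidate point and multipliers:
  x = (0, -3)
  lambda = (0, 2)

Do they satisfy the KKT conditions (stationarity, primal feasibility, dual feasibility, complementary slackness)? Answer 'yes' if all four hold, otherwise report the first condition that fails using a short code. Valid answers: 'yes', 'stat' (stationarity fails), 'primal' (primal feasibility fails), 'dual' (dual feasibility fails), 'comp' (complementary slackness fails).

Gradient of f: grad f(x) = Q x + c = (2, 4)
Constraint values g_i(x) = a_i^T x - b_i:
  g_1((0, -3)) = -2
  g_2((0, -3)) = 0
Stationarity residual: grad f(x) + sum_i lambda_i a_i = (0, 0)
  -> stationarity OK
Primal feasibility (all g_i <= 0): OK
Dual feasibility (all lambda_i >= 0): OK
Complementary slackness (lambda_i * g_i(x) = 0 for all i): OK

Verdict: yes, KKT holds.

yes


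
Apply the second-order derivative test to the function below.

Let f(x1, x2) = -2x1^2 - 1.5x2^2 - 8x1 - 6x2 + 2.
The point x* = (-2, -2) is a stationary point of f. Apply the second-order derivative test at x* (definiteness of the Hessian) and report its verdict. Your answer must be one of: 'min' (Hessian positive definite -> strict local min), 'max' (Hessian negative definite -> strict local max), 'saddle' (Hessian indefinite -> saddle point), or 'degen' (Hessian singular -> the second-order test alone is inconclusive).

Compute the Hessian H = grad^2 f:
  H = [[-4, 0], [0, -3]]
Verify stationarity: grad f(x*) = H x* + g = (0, 0).
Eigenvalues of H: -4, -3.
Both eigenvalues < 0, so H is negative definite -> x* is a strict local max.

max
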